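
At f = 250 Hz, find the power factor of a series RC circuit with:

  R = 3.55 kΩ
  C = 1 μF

Step 1 — Angular frequency: ω = 2π·f = 2π·250 = 1571 rad/s.
Step 2 — Component impedances:
  R: Z = R = 3550 Ω
  C: Z = 1/(jωC) = -j/(ω·C) = 0 - j636.6 Ω
Step 3 — Series combination: Z_total = R + C = 3550 - j636.6 Ω = 3607∠-10.2° Ω.
Step 4 — Power factor: PF = cos(φ) = Re(Z)/|Z| = 3550/3606.6 = 0.9843.
Step 5 — Type: Im(Z) = -636.6 ⇒ leading (phase φ = -10.2°).

PF = 0.9843 (leading, φ = -10.2°)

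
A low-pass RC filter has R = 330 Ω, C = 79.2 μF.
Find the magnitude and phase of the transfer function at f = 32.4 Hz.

Step 1 — Angular frequency: ω = 2π·32.4 = 203.6 rad/s.
Step 2 — Transfer function: H(jω) = 1/(1 + jωRC).
Step 3 — Denominator: 1 + jωRC = 1 + j·203.6·330·7.92e-05 = 1 + j5.321.
Step 4 — H = 0.03412 - j0.1815.
Step 5 — Magnitude: |H| = 0.1847 (-14.7 dB); phase: φ = -79.4°.

|H| = 0.1847 (-14.7 dB), φ = -79.4°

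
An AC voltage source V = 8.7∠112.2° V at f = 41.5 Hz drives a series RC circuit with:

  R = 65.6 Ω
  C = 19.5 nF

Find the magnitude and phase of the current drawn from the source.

Step 1 — Angular frequency: ω = 2π·f = 2π·41.5 = 260.8 rad/s.
Step 2 — Component impedances:
  R: Z = R = 65.6 Ω
  C: Z = 1/(jωC) = -j/(ω·C) = 0 - j1.967e+05 Ω
Step 3 — Series combination: Z_total = R + C = 65.6 - j1.967e+05 Ω = 1.967e+05∠-90.0° Ω.
Step 4 — Source phasor: V = 8.7∠112.2° V = -3.287 + j8.055 V.
Step 5 — Ohm's law: I = V / Z_total = (-3.287 + j8.055) / (65.6 - j1.967e+05) = -4.096e-05 - j1.67e-05 A.
Step 6 — Convert to polar: |I| = 4.424e-05 A, ∠I = -157.8°.

I = 4.424e-05∠-157.8° A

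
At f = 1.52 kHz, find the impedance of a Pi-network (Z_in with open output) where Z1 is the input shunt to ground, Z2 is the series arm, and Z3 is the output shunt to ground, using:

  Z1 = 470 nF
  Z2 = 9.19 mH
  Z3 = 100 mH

Step 1 — Angular frequency: ω = 2π·f = 2π·1520 = 9550 rad/s.
Step 2 — Component impedances:
  Z1: Z = 1/(jωC) = -j/(ω·C) = 0 - j222.8 Ω
  Z2: Z = jωL = j·9550·0.00919 = 0 + j87.77 Ω
  Z3: Z = jωL = j·9550·0.1 = 0 + j955 Ω
Step 3 — With open output, the series arm Z2 and the output shunt Z3 appear in series to ground: Z2 + Z3 = 0 + j1043 Ω.
Step 4 — Parallel with input shunt Z1: Z_in = Z1 || (Z2 + Z3) = 0 - j283.3 Ω = 283.3∠-90.0° Ω.

Z = 0 - j283.3 Ω = 283.3∠-90.0° Ω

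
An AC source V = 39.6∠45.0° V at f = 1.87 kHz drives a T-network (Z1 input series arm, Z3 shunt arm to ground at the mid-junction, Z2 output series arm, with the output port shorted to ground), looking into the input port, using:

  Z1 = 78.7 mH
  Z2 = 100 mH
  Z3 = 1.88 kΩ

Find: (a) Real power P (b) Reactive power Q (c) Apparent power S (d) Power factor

Step 1 — Angular frequency: ω = 2π·f = 2π·1870 = 1.175e+04 rad/s.
Step 2 — Component impedances:
  Z1: Z = jωL = j·1.175e+04·0.0787 = 0 + j924.7 Ω
  Z2: Z = jωL = j·1.175e+04·0.1 = 0 + j1175 Ω
  Z3: Z = R = 1880 Ω
Step 3 — With the output port shorted to ground, the output series arm Z2 runs from the junction to ground; the shunt arm Z3 also runs from the junction to ground. They appear in parallel: Z3 || Z2 = 528.1 + j844.9 Ω.
Step 4 — Series with input arm Z1: Z_in = Z1 + (Z3 || Z2) = 528.1 + j1770 Ω = 1847∠73.4° Ω.
Step 5 — Source phasor: V = 39.6∠45.0° V = 28 + j28 V.
Step 6 — Current: I = V / Z = 0.01887 - j0.01019 A = 0.02144∠-28.4° A.
Step 7 — Complex power: S = V·I* = 0.2428 + j0.8137 VA.
Step 8 — Real power: P = Re(S) = 0.2428 W.
Step 9 — Reactive power: Q = Im(S) = 0.8137 VAR.
Step 10 — Apparent power: |S| = 0.8492 VA.
Step 11 — Power factor: PF = P/|S| = 0.2859 (lagging).

(a) P = 0.2428 W  (b) Q = 0.8137 VAR  (c) S = 0.8492 VA  (d) PF = 0.2859 (lagging)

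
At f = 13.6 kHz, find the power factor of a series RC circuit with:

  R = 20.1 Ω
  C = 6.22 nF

Step 1 — Angular frequency: ω = 2π·f = 2π·1.36e+04 = 8.545e+04 rad/s.
Step 2 — Component impedances:
  R: Z = R = 20.1 Ω
  C: Z = 1/(jωC) = -j/(ω·C) = 0 - j1881 Ω
Step 3 — Series combination: Z_total = R + C = 20.1 - j1881 Ω = 1882∠-89.4° Ω.
Step 4 — Power factor: PF = cos(φ) = Re(Z)/|Z| = 20.1/1882 = 0.01068.
Step 5 — Type: Im(Z) = -1881 ⇒ leading (phase φ = -89.4°).

PF = 0.01068 (leading, φ = -89.4°)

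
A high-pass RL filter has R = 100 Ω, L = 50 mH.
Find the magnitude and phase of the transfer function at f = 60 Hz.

Step 1 — Angular frequency: ω = 2π·60 = 377 rad/s.
Step 2 — Transfer function: H(jω) = jωL/(R + jωL).
Step 3 — Numerator jωL = j·18.85; denominator R + jωL = 100 + j18.85.
Step 4 — H = 0.03431 + j0.182.
Step 5 — Magnitude: |H| = 0.1852 (-14.6 dB); phase: φ = 79.3°.

|H| = 0.1852 (-14.6 dB), φ = 79.3°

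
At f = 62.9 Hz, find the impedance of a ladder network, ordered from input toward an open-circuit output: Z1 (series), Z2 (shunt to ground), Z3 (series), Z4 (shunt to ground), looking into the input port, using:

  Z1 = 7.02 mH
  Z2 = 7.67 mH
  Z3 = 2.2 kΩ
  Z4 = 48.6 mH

Step 1 — Angular frequency: ω = 2π·f = 2π·62.9 = 395.2 rad/s.
Step 2 — Component impedances:
  Z1: Z = jωL = j·395.2·0.00702 = 0 + j2.774 Ω
  Z2: Z = jωL = j·395.2·0.00767 = 0 + j3.031 Ω
  Z3: Z = R = 2200 Ω
  Z4: Z = jωL = j·395.2·0.0486 = 0 + j19.21 Ω
Step 3 — Ladder network (open output): work backward from the far end, alternating series and parallel combinations. Z_in = 0.004176 + j5.806 Ω = 5.806∠90.0° Ω.

Z = 0.004176 + j5.806 Ω = 5.806∠90.0° Ω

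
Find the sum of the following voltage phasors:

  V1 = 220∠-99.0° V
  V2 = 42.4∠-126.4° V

Step 1 — Convert each phasor to rectangular form:
  V1 = 220·(cos(-99.0°) + j·sin(-99.0°)) = -34.42 - j217.3 V
  V2 = 42.4·(cos(-126.4°) + j·sin(-126.4°)) = -25.16 - j34.13 V
Step 2 — Sum components: V_total = -59.58 - j251.4 V.
Step 3 — Convert to polar: |V_total| = 258.4 V, ∠V_total = -103.3°.

V_total = 258.4∠-103.3° V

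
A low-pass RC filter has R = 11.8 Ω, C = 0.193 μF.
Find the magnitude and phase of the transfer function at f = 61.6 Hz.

Step 1 — Angular frequency: ω = 2π·61.6 = 387 rad/s.
Step 2 — Transfer function: H(jω) = 1/(1 + jωRC).
Step 3 — Denominator: 1 + jωRC = 1 + j·387·11.8·1.93e-07 = 1 + j0.0008815.
Step 4 — H = 1 - j0.0008815.
Step 5 — Magnitude: |H| = 1 (-0.0 dB); phase: φ = -0.1°.

|H| = 1 (-0.0 dB), φ = -0.1°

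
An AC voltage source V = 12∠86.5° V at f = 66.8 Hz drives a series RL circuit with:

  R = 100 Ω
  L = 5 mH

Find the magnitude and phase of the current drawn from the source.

Step 1 — Angular frequency: ω = 2π·f = 2π·66.8 = 419.7 rad/s.
Step 2 — Component impedances:
  R: Z = R = 100 Ω
  L: Z = jωL = j·419.7·0.005 = 0 + j2.099 Ω
Step 3 — Series combination: Z_total = R + L = 100 + j2.099 Ω = 100∠1.2° Ω.
Step 4 — Source phasor: V = 12∠86.5° V = 0.7326 + j11.98 V.
Step 5 — Ohm's law: I = V / Z_total = (0.7326 + j11.98) / (100 + j2.099) = 0.009835 + j0.1196 A.
Step 6 — Convert to polar: |I| = 0.12 A, ∠I = 85.3°.

I = 0.12∠85.3° A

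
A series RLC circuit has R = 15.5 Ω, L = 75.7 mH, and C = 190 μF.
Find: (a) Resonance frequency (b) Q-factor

Step 1 — Resonance condition Im(Z)=0 gives ω₀ = 1/√(LC).
Step 2 — ω₀ = 1/√(0.0757·0.00019) = 263.7 rad/s.
Step 3 — f₀ = ω₀/(2π) = 41.97 Hz.
Step 4 — Series Q: Q = ω₀L/R = 263.7·0.0757/15.5 = 1.288.

(a) f₀ = 41.97 Hz  (b) Q = 1.288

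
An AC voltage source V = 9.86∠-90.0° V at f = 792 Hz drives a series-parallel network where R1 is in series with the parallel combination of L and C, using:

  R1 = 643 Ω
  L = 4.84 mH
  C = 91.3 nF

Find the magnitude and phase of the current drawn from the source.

Step 1 — Angular frequency: ω = 2π·f = 2π·792 = 4976 rad/s.
Step 2 — Component impedances:
  R1: Z = R = 643 Ω
  L: Z = jωL = j·4976·0.00484 = 0 + j24.09 Ω
  C: Z = 1/(jωC) = -j/(ω·C) = 0 - j2201 Ω
Step 3 — Parallel branch: L || C = 1/(1/L + 1/C) = 0 + j24.35 Ω.
Step 4 — Series with R1: Z_total = R1 + (L || C) = 643 + j24.35 Ω = 643.5∠2.2° Ω.
Step 5 — Source phasor: V = 9.86∠-90.0° V = 0 - j9.86 V.
Step 6 — Ohm's law: I = V / Z_total = (0 - j9.86) / (643 + j24.35) = -0.0005799 - j0.01531 A.
Step 7 — Convert to polar: |I| = 0.01532 A, ∠I = -92.2°.

I = 0.01532∠-92.2° A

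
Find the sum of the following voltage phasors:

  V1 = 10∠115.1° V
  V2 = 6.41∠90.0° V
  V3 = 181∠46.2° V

Step 1 — Convert each phasor to rectangular form:
  V1 = 10·(cos(115.1°) + j·sin(115.1°)) = -4.242 + j9.056 V
  V2 = 6.41·(cos(90.0°) + j·sin(90.0°)) = 0 + j6.41 V
  V3 = 181·(cos(46.2°) + j·sin(46.2°)) = 125.3 + j130.6 V
Step 2 — Sum components: V_total = 121 + j146.1 V.
Step 3 — Convert to polar: |V_total| = 189.7 V, ∠V_total = 50.4°.

V_total = 189.7∠50.4° V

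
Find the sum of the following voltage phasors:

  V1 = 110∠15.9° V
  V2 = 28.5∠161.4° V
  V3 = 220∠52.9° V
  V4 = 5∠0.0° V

Step 1 — Convert each phasor to rectangular form:
  V1 = 110·(cos(15.9°) + j·sin(15.9°)) = 105.8 + j30.14 V
  V2 = 28.5·(cos(161.4°) + j·sin(161.4°)) = -27.01 + j9.09 V
  V3 = 220·(cos(52.9°) + j·sin(52.9°)) = 132.7 + j175.5 V
  V4 = 5·(cos(0.0°) + j·sin(0.0°)) = 5 V
Step 2 — Sum components: V_total = 216.5 + j214.7 V.
Step 3 — Convert to polar: |V_total| = 304.9 V, ∠V_total = 44.8°.

V_total = 304.9∠44.8° V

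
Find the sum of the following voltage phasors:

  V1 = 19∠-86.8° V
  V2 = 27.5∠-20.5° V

Step 1 — Convert each phasor to rectangular form:
  V1 = 19·(cos(-86.8°) + j·sin(-86.8°)) = 1.061 - j18.97 V
  V2 = 27.5·(cos(-20.5°) + j·sin(-20.5°)) = 25.76 - j9.631 V
Step 2 — Sum components: V_total = 26.82 - j28.6 V.
Step 3 — Convert to polar: |V_total| = 39.21 V, ∠V_total = -46.8°.

V_total = 39.21∠-46.8° V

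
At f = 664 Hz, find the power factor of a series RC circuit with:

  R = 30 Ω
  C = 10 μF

Step 1 — Angular frequency: ω = 2π·f = 2π·664 = 4172 rad/s.
Step 2 — Component impedances:
  R: Z = R = 30 Ω
  C: Z = 1/(jωC) = -j/(ω·C) = 0 - j23.97 Ω
Step 3 — Series combination: Z_total = R + C = 30 - j23.97 Ω = 38.4∠-38.6° Ω.
Step 4 — Power factor: PF = cos(φ) = Re(Z)/|Z| = 30/38.399 = 0.7813.
Step 5 — Type: Im(Z) = -23.97 ⇒ leading (phase φ = -38.6°).

PF = 0.7813 (leading, φ = -38.6°)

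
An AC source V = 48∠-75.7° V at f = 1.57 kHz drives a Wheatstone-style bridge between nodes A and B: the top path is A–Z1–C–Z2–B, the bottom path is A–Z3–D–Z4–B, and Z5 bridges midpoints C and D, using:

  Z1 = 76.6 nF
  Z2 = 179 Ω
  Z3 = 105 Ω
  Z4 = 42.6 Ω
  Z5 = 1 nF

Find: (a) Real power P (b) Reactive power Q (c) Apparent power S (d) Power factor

Step 1 — Angular frequency: ω = 2π·f = 2π·1570 = 9865 rad/s.
Step 2 — Component impedances:
  Z1: Z = 1/(jωC) = -j/(ω·C) = 0 - j1323 Ω
  Z2: Z = R = 179 Ω
  Z3: Z = R = 105 Ω
  Z4: Z = R = 42.6 Ω
  Z5: Z = 1/(jωC) = -j/(ω·C) = 0 - j1.014e+05 Ω
Step 3 — Bridge requires nodal analysis (the Z5 bridge couples midpoints C and D, so the two paths cannot be reduced to a simple series/parallel combination). Setting node B to ground and injecting 1 A at node A, the 3-node admittance system at A, C, D solves to V_A = Z_AB = 143.8 - j15.52 Ω = 144.6∠-6.2° Ω.
Step 4 — Source phasor: V = 48∠-75.7° V = 11.86 - j46.51 V.
Step 5 — Current: I = V / Z = 0.1161 - j0.311 A = 0.332∠-69.5° A.
Step 6 — Complex power: S = V·I* = 15.84 - j1.711 VA.
Step 7 — Real power: P = Re(S) = 15.84 W.
Step 8 — Reactive power: Q = Im(S) = -1.711 VAR.
Step 9 — Apparent power: |S| = 15.93 VA.
Step 10 — Power factor: PF = P/|S| = 0.9942 (leading).

(a) P = 15.84 W  (b) Q = -1.711 VAR  (c) S = 15.93 VA  (d) PF = 0.9942 (leading)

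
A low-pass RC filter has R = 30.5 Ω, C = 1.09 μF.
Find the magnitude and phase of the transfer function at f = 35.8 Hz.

Step 1 — Angular frequency: ω = 2π·35.8 = 224.9 rad/s.
Step 2 — Transfer function: H(jω) = 1/(1 + jωRC).
Step 3 — Denominator: 1 + jωRC = 1 + j·224.9·30.5·1.09e-06 = 1 + j0.007478.
Step 4 — H = 0.9999 - j0.007478.
Step 5 — Magnitude: |H| = 1 (-0.0 dB); phase: φ = -0.4°.

|H| = 1 (-0.0 dB), φ = -0.4°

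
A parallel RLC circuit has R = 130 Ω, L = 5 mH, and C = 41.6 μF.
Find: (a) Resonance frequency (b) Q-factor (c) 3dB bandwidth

Step 1 — Resonance: ω₀ = 1/√(LC) = 1/√(0.005·4.16e-05) = 2193 rad/s.
Step 2 — f₀ = ω₀/(2π) = 349 Hz.
Step 3 — Parallel Q: Q = R/(ω₀L) = 130/(2193·0.005) = 11.86.
Step 4 — Bandwidth: Δω = ω₀/Q = 184.9 rad/s; BW = Δω/(2π) = 29.43 Hz.

(a) f₀ = 349 Hz  (b) Q = 11.86  (c) BW = 29.43 Hz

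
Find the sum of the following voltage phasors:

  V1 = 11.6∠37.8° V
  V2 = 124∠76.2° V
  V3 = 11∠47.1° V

Step 1 — Convert each phasor to rectangular form:
  V1 = 11.6·(cos(37.8°) + j·sin(37.8°)) = 9.166 + j7.11 V
  V2 = 124·(cos(76.2°) + j·sin(76.2°)) = 29.58 + j120.4 V
  V3 = 11·(cos(47.1°) + j·sin(47.1°)) = 7.488 + j8.058 V
Step 2 — Sum components: V_total = 46.23 + j135.6 V.
Step 3 — Convert to polar: |V_total| = 143.3 V, ∠V_total = 71.2°.

V_total = 143.3∠71.2° V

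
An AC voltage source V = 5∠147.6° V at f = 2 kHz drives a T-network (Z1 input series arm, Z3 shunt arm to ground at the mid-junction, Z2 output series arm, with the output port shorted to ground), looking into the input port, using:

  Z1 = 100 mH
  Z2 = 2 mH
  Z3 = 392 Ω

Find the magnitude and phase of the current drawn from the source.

Step 1 — Angular frequency: ω = 2π·f = 2π·2000 = 1.257e+04 rad/s.
Step 2 — Component impedances:
  Z1: Z = jωL = j·1.257e+04·0.1 = 0 + j1257 Ω
  Z2: Z = jωL = j·1.257e+04·0.002 = 0 + j25.13 Ω
  Z3: Z = R = 392 Ω
Step 3 — With the output port shorted to ground, the output series arm Z2 runs from the junction to ground; the shunt arm Z3 also runs from the junction to ground. They appear in parallel: Z3 || Z2 = 1.605 + j25.03 Ω.
Step 4 — Series with input arm Z1: Z_in = Z1 + (Z3 || Z2) = 1.605 + j1282 Ω = 1282∠89.9° Ω.
Step 5 — Source phasor: V = 5∠147.6° V = -4.222 + j2.679 V.
Step 6 — Ohm's law: I = V / Z_total = (-4.222 + j2.679) / (1.605 + j1282) = 0.002086 + j0.003296 A.
Step 7 — Convert to polar: |I| = 0.003901 A, ∠I = 57.7°.

I = 0.003901∠57.7° A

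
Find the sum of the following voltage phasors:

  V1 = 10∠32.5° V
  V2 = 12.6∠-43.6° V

Step 1 — Convert each phasor to rectangular form:
  V1 = 10·(cos(32.5°) + j·sin(32.5°)) = 8.434 + j5.373 V
  V2 = 12.6·(cos(-43.6°) + j·sin(-43.6°)) = 9.125 - j8.689 V
Step 2 — Sum components: V_total = 17.56 - j3.316 V.
Step 3 — Convert to polar: |V_total| = 17.87 V, ∠V_total = -10.7°.

V_total = 17.87∠-10.7° V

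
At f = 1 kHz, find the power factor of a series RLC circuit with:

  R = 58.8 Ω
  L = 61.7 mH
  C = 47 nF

Step 1 — Angular frequency: ω = 2π·f = 2π·1000 = 6283 rad/s.
Step 2 — Component impedances:
  R: Z = R = 58.8 Ω
  L: Z = jωL = j·6283·0.0617 = 0 + j387.7 Ω
  C: Z = 1/(jωC) = -j/(ω·C) = 0 - j3386 Ω
Step 3 — Series combination: Z_total = R + L + C = 58.8 - j2999 Ω = 2999∠-88.9° Ω.
Step 4 — Power factor: PF = cos(φ) = Re(Z)/|Z| = 58.8/2999 = 0.01961.
Step 5 — Type: Im(Z) = -2999 ⇒ leading (phase φ = -88.9°).

PF = 0.01961 (leading, φ = -88.9°)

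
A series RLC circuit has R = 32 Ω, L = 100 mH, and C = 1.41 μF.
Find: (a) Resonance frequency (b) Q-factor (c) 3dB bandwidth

Step 1 — Resonance: ω₀ = 1/√(LC) = 1/√(0.1·1.41e-06) = 2663 rad/s.
Step 2 — f₀ = ω₀/(2π) = 423.8 Hz.
Step 3 — Series Q: Q = ω₀L/R = 2663·0.1/32 = 8.322.
Step 4 — Bandwidth: Δω = ω₀/Q = 320 rad/s; BW = Δω/(2π) = 50.93 Hz.

(a) f₀ = 423.8 Hz  (b) Q = 8.322  (c) BW = 50.93 Hz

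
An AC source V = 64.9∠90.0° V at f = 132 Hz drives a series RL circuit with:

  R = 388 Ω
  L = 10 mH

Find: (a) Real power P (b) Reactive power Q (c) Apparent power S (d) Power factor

Step 1 — Angular frequency: ω = 2π·f = 2π·132 = 829.4 rad/s.
Step 2 — Component impedances:
  R: Z = R = 388 Ω
  L: Z = jωL = j·829.4·0.01 = 0 + j8.294 Ω
Step 3 — Series combination: Z_total = R + L = 388 + j8.294 Ω = 388.1∠1.2° Ω.
Step 4 — Source phasor: V = 64.9∠90.0° V = 0 + j64.9 V.
Step 5 — Current: I = V / Z = 0.003574 + j0.1672 A = 0.1672∠88.8° A.
Step 6 — Complex power: S = V·I* = 10.85 + j0.2319 VA.
Step 7 — Real power: P = Re(S) = 10.85 W.
Step 8 — Reactive power: Q = Im(S) = 0.2319 VAR.
Step 9 — Apparent power: |S| = 10.85 VA.
Step 10 — Power factor: PF = P/|S| = 0.9998 (lagging).

(a) P = 10.85 W  (b) Q = 0.2319 VAR  (c) S = 10.85 VA  (d) PF = 0.9998 (lagging)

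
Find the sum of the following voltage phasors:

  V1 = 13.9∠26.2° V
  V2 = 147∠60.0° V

Step 1 — Convert each phasor to rectangular form:
  V1 = 13.9·(cos(26.2°) + j·sin(26.2°)) = 12.47 + j6.137 V
  V2 = 147·(cos(60.0°) + j·sin(60.0°)) = 73.5 + j127.3 V
Step 2 — Sum components: V_total = 85.97 + j133.4 V.
Step 3 — Convert to polar: |V_total| = 158.7 V, ∠V_total = 57.2°.

V_total = 158.7∠57.2° V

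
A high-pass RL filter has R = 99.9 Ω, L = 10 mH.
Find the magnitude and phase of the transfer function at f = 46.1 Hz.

Step 1 — Angular frequency: ω = 2π·46.1 = 289.7 rad/s.
Step 2 — Transfer function: H(jω) = jωL/(R + jωL).
Step 3 — Numerator jωL = j·2.897; denominator R + jωL = 99.9 + j2.897.
Step 4 — H = 0.00084 + j0.02897.
Step 5 — Magnitude: |H| = 0.02898 (-30.8 dB); phase: φ = 88.3°.

|H| = 0.02898 (-30.8 dB), φ = 88.3°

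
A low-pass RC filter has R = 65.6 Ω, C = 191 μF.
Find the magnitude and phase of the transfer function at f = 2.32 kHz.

Step 1 — Angular frequency: ω = 2π·2320 = 1.458e+04 rad/s.
Step 2 — Transfer function: H(jω) = 1/(1 + jωRC).
Step 3 — Denominator: 1 + jωRC = 1 + j·1.458e+04·65.6·0.000191 = 1 + j182.6.
Step 4 — H = 2.998e-05 - j0.005475.
Step 5 — Magnitude: |H| = 0.005475 (-45.2 dB); phase: φ = -89.7°.

|H| = 0.005475 (-45.2 dB), φ = -89.7°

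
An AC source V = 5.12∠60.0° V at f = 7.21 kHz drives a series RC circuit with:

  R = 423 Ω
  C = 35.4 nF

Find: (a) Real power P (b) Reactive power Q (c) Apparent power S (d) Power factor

Step 1 — Angular frequency: ω = 2π·f = 2π·7210 = 4.53e+04 rad/s.
Step 2 — Component impedances:
  R: Z = R = 423 Ω
  C: Z = 1/(jωC) = -j/(ω·C) = 0 - j623.6 Ω
Step 3 — Series combination: Z_total = R + C = 423 - j623.6 Ω = 753.5∠-55.8° Ω.
Step 4 — Source phasor: V = 5.12∠60.0° V = 2.56 + j4.434 V.
Step 5 — Current: I = V / Z = -0.002963 + j0.006115 A = 0.006795∠115.8° A.
Step 6 — Complex power: S = V·I* = 0.01953 - j0.02879 VA.
Step 7 — Real power: P = Re(S) = 0.01953 W.
Step 8 — Reactive power: Q = Im(S) = -0.02879 VAR.
Step 9 — Apparent power: |S| = 0.03479 VA.
Step 10 — Power factor: PF = P/|S| = 0.5614 (leading).

(a) P = 0.01953 W  (b) Q = -0.02879 VAR  (c) S = 0.03479 VA  (d) PF = 0.5614 (leading)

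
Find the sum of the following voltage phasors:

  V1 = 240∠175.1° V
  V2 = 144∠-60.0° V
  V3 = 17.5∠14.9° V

Step 1 — Convert each phasor to rectangular form:
  V1 = 240·(cos(175.1°) + j·sin(175.1°)) = -239.1 + j20.5 V
  V2 = 144·(cos(-60.0°) + j·sin(-60.0°)) = 72 - j124.7 V
  V3 = 17.5·(cos(14.9°) + j·sin(14.9°)) = 16.91 + j4.5 V
Step 2 — Sum components: V_total = -150.2 - j99.71 V.
Step 3 — Convert to polar: |V_total| = 180.3 V, ∠V_total = -146.4°.

V_total = 180.3∠-146.4° V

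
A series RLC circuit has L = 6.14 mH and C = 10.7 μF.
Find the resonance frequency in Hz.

Step 1 — Resonance condition Im(Z)=0 gives ω₀ = 1/√(LC).
Step 2 — ω₀ = 1/√(0.00614·1.07e-05) = 3901 rad/s.
Step 3 — f₀ = ω₀/(2π) = 620.9 Hz.

f₀ = 620.9 Hz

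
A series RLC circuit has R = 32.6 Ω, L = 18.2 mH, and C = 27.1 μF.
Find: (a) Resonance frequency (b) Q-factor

Step 1 — Resonance condition Im(Z)=0 gives ω₀ = 1/√(LC).
Step 2 — ω₀ = 1/√(0.0182·2.71e-05) = 1424 rad/s.
Step 3 — f₀ = ω₀/(2π) = 226.6 Hz.
Step 4 — Series Q: Q = ω₀L/R = 1424·0.0182/32.6 = 0.7949.

(a) f₀ = 226.6 Hz  (b) Q = 0.7949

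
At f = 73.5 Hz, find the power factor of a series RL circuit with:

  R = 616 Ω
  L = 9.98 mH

Step 1 — Angular frequency: ω = 2π·f = 2π·73.5 = 461.8 rad/s.
Step 2 — Component impedances:
  R: Z = R = 616 Ω
  L: Z = jωL = j·461.8·0.00998 = 0 + j4.609 Ω
Step 3 — Series combination: Z_total = R + L = 616 + j4.609 Ω = 616∠0.4° Ω.
Step 4 — Power factor: PF = cos(φ) = Re(Z)/|Z| = 616/616 = 1.
Step 5 — Type: Im(Z) = 4.609 ⇒ lagging (phase φ = 0.4°).

PF = 1 (lagging, φ = 0.4°)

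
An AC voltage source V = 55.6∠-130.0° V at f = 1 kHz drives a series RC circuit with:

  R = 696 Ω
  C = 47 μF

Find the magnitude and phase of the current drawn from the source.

Step 1 — Angular frequency: ω = 2π·f = 2π·1000 = 6283 rad/s.
Step 2 — Component impedances:
  R: Z = R = 696 Ω
  C: Z = 1/(jωC) = -j/(ω·C) = 0 - j3.386 Ω
Step 3 — Series combination: Z_total = R + C = 696 - j3.386 Ω = 696∠-0.3° Ω.
Step 4 — Source phasor: V = 55.6∠-130.0° V = -35.74 - j42.59 V.
Step 5 — Ohm's law: I = V / Z_total = (-35.74 - j42.59) / (696 - j3.386) = -0.05105 - j0.06144 A.
Step 6 — Convert to polar: |I| = 0.07988 A, ∠I = -129.7°.

I = 0.07988∠-129.7° A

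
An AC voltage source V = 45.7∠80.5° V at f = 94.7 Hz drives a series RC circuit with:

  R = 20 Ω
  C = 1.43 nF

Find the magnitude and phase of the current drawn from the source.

Step 1 — Angular frequency: ω = 2π·f = 2π·94.7 = 595 rad/s.
Step 2 — Component impedances:
  R: Z = R = 20 Ω
  C: Z = 1/(jωC) = -j/(ω·C) = 0 - j1.175e+06 Ω
Step 3 — Series combination: Z_total = R + C = 20 - j1.175e+06 Ω = 1.175e+06∠-90.0° Ω.
Step 4 — Source phasor: V = 45.7∠80.5° V = 7.543 + j45.07 V.
Step 5 — Ohm's law: I = V / Z_total = (7.543 + j45.07) / (20 - j1.175e+06) = -3.835e-05 + j6.419e-06 A.
Step 6 — Convert to polar: |I| = 3.888e-05 A, ∠I = 170.5°.

I = 3.888e-05∠170.5° A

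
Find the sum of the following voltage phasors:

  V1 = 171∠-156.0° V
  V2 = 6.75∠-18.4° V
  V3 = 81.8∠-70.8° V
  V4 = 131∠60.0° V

Step 1 — Convert each phasor to rectangular form:
  V1 = 171·(cos(-156.0°) + j·sin(-156.0°)) = -156.2 - j69.55 V
  V2 = 6.75·(cos(-18.4°) + j·sin(-18.4°)) = 6.405 - j2.131 V
  V3 = 81.8·(cos(-70.8°) + j·sin(-70.8°)) = 26.9 - j77.25 V
  V4 = 131·(cos(60.0°) + j·sin(60.0°)) = 65.5 + j113.4 V
Step 2 — Sum components: V_total = -57.41 - j35.48 V.
Step 3 — Convert to polar: |V_total| = 67.49 V, ∠V_total = -148.3°.

V_total = 67.49∠-148.3° V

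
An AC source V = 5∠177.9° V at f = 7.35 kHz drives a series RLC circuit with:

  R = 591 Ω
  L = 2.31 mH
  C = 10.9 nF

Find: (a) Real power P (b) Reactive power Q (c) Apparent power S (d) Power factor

Step 1 — Angular frequency: ω = 2π·f = 2π·7350 = 4.618e+04 rad/s.
Step 2 — Component impedances:
  R: Z = R = 591 Ω
  L: Z = jωL = j·4.618e+04·0.00231 = 0 + j106.7 Ω
  C: Z = 1/(jωC) = -j/(ω·C) = 0 - j1987 Ω
Step 3 — Series combination: Z_total = R + L + C = 591 - j1880 Ω = 1971∠-72.5° Ω.
Step 4 — Source phasor: V = 5∠177.9° V = -4.997 + j0.1832 V.
Step 5 — Current: I = V / Z = -0.0008491 - j0.002391 A = 0.002537∠-109.6° A.
Step 6 — Complex power: S = V·I* = 0.003805 - j0.0121 VA.
Step 7 — Real power: P = Re(S) = 0.003805 W.
Step 8 — Reactive power: Q = Im(S) = -0.0121 VAR.
Step 9 — Apparent power: |S| = 0.01269 VA.
Step 10 — Power factor: PF = P/|S| = 0.2999 (leading).

(a) P = 0.003805 W  (b) Q = -0.0121 VAR  (c) S = 0.01269 VA  (d) PF = 0.2999 (leading)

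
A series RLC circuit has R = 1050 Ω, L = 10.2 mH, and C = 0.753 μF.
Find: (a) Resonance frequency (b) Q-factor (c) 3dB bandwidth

Step 1 — Resonance condition Im(Z)=0 gives ω₀ = 1/√(LC).
Step 2 — ω₀ = 1/√(0.0102·7.53e-07) = 1.141e+04 rad/s.
Step 3 — f₀ = ω₀/(2π) = 1816 Hz.
Step 4 — Series Q: Q = ω₀L/R = 1.141e+04·0.0102/1050 = 0.1108.
Step 5 — 3dB bandwidth: Δω = ω₀/Q = 1.029e+05 rad/s; BW = Δω/(2π) = 1.638e+04 Hz.

(a) f₀ = 1816 Hz  (b) Q = 0.1108  (c) BW = 1.638e+04 Hz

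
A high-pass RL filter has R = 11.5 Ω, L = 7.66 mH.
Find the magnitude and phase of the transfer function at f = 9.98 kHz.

Step 1 — Angular frequency: ω = 2π·9980 = 6.271e+04 rad/s.
Step 2 — Transfer function: H(jω) = jωL/(R + jωL).
Step 3 — Numerator jωL = j·480.3; denominator R + jωL = 11.5 + j480.3.
Step 4 — H = 0.9994 + j0.02393.
Step 5 — Magnitude: |H| = 0.9997 (-0.0 dB); phase: φ = 1.4°.

|H| = 0.9997 (-0.0 dB), φ = 1.4°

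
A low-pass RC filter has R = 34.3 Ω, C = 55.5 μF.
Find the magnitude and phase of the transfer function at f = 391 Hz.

Step 1 — Angular frequency: ω = 2π·391 = 2457 rad/s.
Step 2 — Transfer function: H(jω) = 1/(1 + jωRC).
Step 3 — Denominator: 1 + jωRC = 1 + j·2457·34.3·5.55e-05 = 1 + j4.677.
Step 4 — H = 0.04372 - j0.2045.
Step 5 — Magnitude: |H| = 0.2091 (-13.6 dB); phase: φ = -77.9°.

|H| = 0.2091 (-13.6 dB), φ = -77.9°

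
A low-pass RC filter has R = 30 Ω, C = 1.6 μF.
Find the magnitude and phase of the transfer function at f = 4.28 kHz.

Step 1 — Angular frequency: ω = 2π·4280 = 2.689e+04 rad/s.
Step 2 — Transfer function: H(jω) = 1/(1 + jωRC).
Step 3 — Denominator: 1 + jωRC = 1 + j·2.689e+04·30·1.6e-06 = 1 + j1.291.
Step 4 — H = 0.3751 - j0.4841.
Step 5 — Magnitude: |H| = 0.6124 (-4.3 dB); phase: φ = -52.2°.

|H| = 0.6124 (-4.3 dB), φ = -52.2°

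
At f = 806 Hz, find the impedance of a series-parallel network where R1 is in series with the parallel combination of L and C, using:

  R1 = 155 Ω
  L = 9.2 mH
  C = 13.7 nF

Step 1 — Angular frequency: ω = 2π·f = 2π·806 = 5064 rad/s.
Step 2 — Component impedances:
  R1: Z = R = 155 Ω
  L: Z = jωL = j·5064·0.0092 = 0 + j46.59 Ω
  C: Z = 1/(jωC) = -j/(ω·C) = 0 - j1.441e+04 Ω
Step 3 — Parallel branch: L || C = 1/(1/L + 1/C) = 0 + j46.74 Ω.
Step 4 — Series with R1: Z_total = R1 + (L || C) = 155 + j46.74 Ω = 161.9∠16.8° Ω.

Z = 155 + j46.74 Ω = 161.9∠16.8° Ω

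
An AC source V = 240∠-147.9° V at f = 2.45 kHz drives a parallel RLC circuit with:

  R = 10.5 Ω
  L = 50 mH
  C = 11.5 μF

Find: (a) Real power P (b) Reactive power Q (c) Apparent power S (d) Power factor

Step 1 — Angular frequency: ω = 2π·f = 2π·2450 = 1.539e+04 rad/s.
Step 2 — Component impedances:
  R: Z = R = 10.5 Ω
  L: Z = jωL = j·1.539e+04·0.05 = 0 + j769.7 Ω
  C: Z = 1/(jωC) = -j/(ω·C) = 0 - j5.649 Ω
Step 3 — Parallel combination: 1/Z_total = 1/R + 1/L + 1/C; Z_total = 2.384 - j4.399 Ω = 5.003∠-61.5° Ω.
Step 4 — Source phasor: V = 240∠-147.9° V = -203.3 - j127.5 V.
Step 5 — Current: I = V / Z = 3.049 - j47.87 A = 47.97∠-86.4° A.
Step 6 — Complex power: S = V·I* = 5486 - j1.012e+04 VA.
Step 7 — Real power: P = Re(S) = 5486 W.
Step 8 — Reactive power: Q = Im(S) = -1.012e+04 VAR.
Step 9 — Apparent power: |S| = 1.151e+04 VA.
Step 10 — Power factor: PF = P/|S| = 0.4765 (leading).

(a) P = 5486 W  (b) Q = -1.012e+04 VAR  (c) S = 1.151e+04 VA  (d) PF = 0.4765 (leading)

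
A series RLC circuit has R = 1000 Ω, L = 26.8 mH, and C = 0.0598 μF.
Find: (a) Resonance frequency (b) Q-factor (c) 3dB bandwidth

Step 1 — Resonance: ω₀ = 1/√(LC) = 1/√(0.0268·5.98e-08) = 2.498e+04 rad/s.
Step 2 — f₀ = ω₀/(2π) = 3976 Hz.
Step 3 — Series Q: Q = ω₀L/R = 2.498e+04·0.0268/1000 = 0.6694.
Step 4 — Bandwidth: Δω = ω₀/Q = 3.731e+04 rad/s; BW = Δω/(2π) = 5939 Hz.

(a) f₀ = 3976 Hz  (b) Q = 0.6694  (c) BW = 5939 Hz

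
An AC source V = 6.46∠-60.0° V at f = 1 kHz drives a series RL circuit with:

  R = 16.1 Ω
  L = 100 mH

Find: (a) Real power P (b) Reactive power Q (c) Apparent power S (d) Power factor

Step 1 — Angular frequency: ω = 2π·f = 2π·1000 = 6283 rad/s.
Step 2 — Component impedances:
  R: Z = R = 16.1 Ω
  L: Z = jωL = j·6283·0.1 = 0 + j628.3 Ω
Step 3 — Series combination: Z_total = R + L = 16.1 + j628.3 Ω = 628.5∠88.5° Ω.
Step 4 — Source phasor: V = 6.46∠-60.0° V = 3.23 - j5.595 V.
Step 5 — Current: I = V / Z = -0.008766 - j0.005365 A = 0.01028∠-148.5° A.
Step 6 — Complex power: S = V·I* = 0.001701 + j0.06637 VA.
Step 7 — Real power: P = Re(S) = 0.001701 W.
Step 8 — Reactive power: Q = Im(S) = 0.06637 VAR.
Step 9 — Apparent power: |S| = 0.0664 VA.
Step 10 — Power factor: PF = P/|S| = 0.02562 (lagging).

(a) P = 0.001701 W  (b) Q = 0.06637 VAR  (c) S = 0.0664 VA  (d) PF = 0.02562 (lagging)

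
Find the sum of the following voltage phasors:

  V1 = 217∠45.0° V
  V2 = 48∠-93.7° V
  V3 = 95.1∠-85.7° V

Step 1 — Convert each phasor to rectangular form:
  V1 = 217·(cos(45.0°) + j·sin(45.0°)) = 153.4 + j153.4 V
  V2 = 48·(cos(-93.7°) + j·sin(-93.7°)) = -3.098 - j47.9 V
  V3 = 95.1·(cos(-85.7°) + j·sin(-85.7°)) = 7.13 - j94.83 V
Step 2 — Sum components: V_total = 157.5 + j10.71 V.
Step 3 — Convert to polar: |V_total| = 157.8 V, ∠V_total = 3.9°.

V_total = 157.8∠3.9° V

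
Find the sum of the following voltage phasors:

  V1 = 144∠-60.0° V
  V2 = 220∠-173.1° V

Step 1 — Convert each phasor to rectangular form:
  V1 = 144·(cos(-60.0°) + j·sin(-60.0°)) = 72 - j124.7 V
  V2 = 220·(cos(-173.1°) + j·sin(-173.1°)) = -218.4 - j26.43 V
Step 2 — Sum components: V_total = -146.4 - j151.1 V.
Step 3 — Convert to polar: |V_total| = 210.4 V, ∠V_total = -134.1°.

V_total = 210.4∠-134.1° V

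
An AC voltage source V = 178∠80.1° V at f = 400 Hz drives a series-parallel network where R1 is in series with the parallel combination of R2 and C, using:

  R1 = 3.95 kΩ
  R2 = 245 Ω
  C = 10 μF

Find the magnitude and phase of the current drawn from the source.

Step 1 — Angular frequency: ω = 2π·f = 2π·400 = 2513 rad/s.
Step 2 — Component impedances:
  R1: Z = R = 3950 Ω
  R2: Z = R = 245 Ω
  C: Z = 1/(jωC) = -j/(ω·C) = 0 - j39.79 Ω
Step 3 — Parallel branch: R2 || C = 1/(1/R2 + 1/C) = 6.296 - j38.77 Ω.
Step 4 — Series with R1: Z_total = R1 + (R2 || C) = 3956 - j38.77 Ω = 3956∠-0.6° Ω.
Step 5 — Source phasor: V = 178∠80.1° V = 30.6 + j175.3 V.
Step 6 — Ohm's law: I = V / Z_total = (30.6 + j175.3) / (3956 - j38.77) = 0.0073 + j0.04439 A.
Step 7 — Convert to polar: |I| = 0.04499 A, ∠I = 80.7°.

I = 0.04499∠80.7° A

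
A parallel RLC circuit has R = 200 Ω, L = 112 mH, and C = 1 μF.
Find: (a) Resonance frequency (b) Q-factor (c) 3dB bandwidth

Step 1 — Resonance: ω₀ = 1/√(LC) = 1/√(0.112·1e-06) = 2988 rad/s.
Step 2 — f₀ = ω₀/(2π) = 475.6 Hz.
Step 3 — Parallel Q: Q = R/(ω₀L) = 200/(2988·0.112) = 0.5976.
Step 4 — Bandwidth: Δω = ω₀/Q = 5000 rad/s; BW = Δω/(2π) = 795.8 Hz.

(a) f₀ = 475.6 Hz  (b) Q = 0.5976  (c) BW = 795.8 Hz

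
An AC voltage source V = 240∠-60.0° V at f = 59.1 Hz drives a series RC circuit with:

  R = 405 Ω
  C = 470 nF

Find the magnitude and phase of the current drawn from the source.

Step 1 — Angular frequency: ω = 2π·f = 2π·59.1 = 371.3 rad/s.
Step 2 — Component impedances:
  R: Z = R = 405 Ω
  C: Z = 1/(jωC) = -j/(ω·C) = 0 - j5730 Ω
Step 3 — Series combination: Z_total = R + C = 405 - j5730 Ω = 5744∠-86.0° Ω.
Step 4 — Source phasor: V = 240∠-60.0° V = 120 - j207.8 V.
Step 5 — Ohm's law: I = V / Z_total = (120 - j207.8) / (405 - j5730) = 0.03757 + j0.01829 A.
Step 6 — Convert to polar: |I| = 0.04178 A, ∠I = 26.0°.

I = 0.04178∠26.0° A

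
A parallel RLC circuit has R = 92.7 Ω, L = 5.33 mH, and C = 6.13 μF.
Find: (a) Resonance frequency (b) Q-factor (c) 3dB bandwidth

Step 1 — Resonance: ω₀ = 1/√(LC) = 1/√(0.00533·6.13e-06) = 5532 rad/s.
Step 2 — f₀ = ω₀/(2π) = 880.5 Hz.
Step 3 — Parallel Q: Q = R/(ω₀L) = 92.7/(5532·0.00533) = 3.144.
Step 4 — Bandwidth: Δω = ω₀/Q = 1760 rad/s; BW = Δω/(2π) = 280.1 Hz.

(a) f₀ = 880.5 Hz  (b) Q = 3.144  (c) BW = 280.1 Hz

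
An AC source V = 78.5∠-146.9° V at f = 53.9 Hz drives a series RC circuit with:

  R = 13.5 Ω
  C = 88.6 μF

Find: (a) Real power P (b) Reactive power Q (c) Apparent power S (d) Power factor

Step 1 — Angular frequency: ω = 2π·f = 2π·53.9 = 338.7 rad/s.
Step 2 — Component impedances:
  R: Z = R = 13.5 Ω
  C: Z = 1/(jωC) = -j/(ω·C) = 0 - j33.33 Ω
Step 3 — Series combination: Z_total = R + C = 13.5 - j33.33 Ω = 35.96∠-67.9° Ω.
Step 4 — Source phasor: V = 78.5∠-146.9° V = -65.76 - j42.87 V.
Step 5 — Current: I = V / Z = 0.4184 - j2.143 A = 2.183∠-79.0° A.
Step 6 — Complex power: S = V·I* = 64.34 - j158.8 VA.
Step 7 — Real power: P = Re(S) = 64.34 W.
Step 8 — Reactive power: Q = Im(S) = -158.8 VAR.
Step 9 — Apparent power: |S| = 171.4 VA.
Step 10 — Power factor: PF = P/|S| = 0.3754 (leading).

(a) P = 64.34 W  (b) Q = -158.8 VAR  (c) S = 171.4 VA  (d) PF = 0.3754 (leading)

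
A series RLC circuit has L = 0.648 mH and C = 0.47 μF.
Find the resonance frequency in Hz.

Step 1 — Resonance condition Im(Z)=0 gives ω₀ = 1/√(LC).
Step 2 — ω₀ = 1/√(0.000648·4.7e-07) = 5.73e+04 rad/s.
Step 3 — f₀ = ω₀/(2π) = 9120 Hz.

f₀ = 9120 Hz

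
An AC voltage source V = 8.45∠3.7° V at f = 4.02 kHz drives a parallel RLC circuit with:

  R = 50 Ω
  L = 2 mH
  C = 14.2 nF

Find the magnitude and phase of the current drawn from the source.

Step 1 — Angular frequency: ω = 2π·f = 2π·4020 = 2.526e+04 rad/s.
Step 2 — Component impedances:
  R: Z = R = 50 Ω
  L: Z = jωL = j·2.526e+04·0.002 = 0 + j50.52 Ω
  C: Z = 1/(jωC) = -j/(ω·C) = 0 - j2788 Ω
Step 3 — Parallel combination: 1/Z_total = 1/R + 1/L + 1/C; Z_total = 25.71 + j24.99 Ω = 35.86∠44.2° Ω.
Step 4 — Source phasor: V = 8.45∠3.7° V = 8.432 + j0.5453 V.
Step 5 — Ohm's law: I = V / Z_total = (8.432 + j0.5453) / (25.71 + j24.99) = 0.1792 - j0.153 A.
Step 6 — Convert to polar: |I| = 0.2357 A, ∠I = -40.5°.

I = 0.2357∠-40.5° A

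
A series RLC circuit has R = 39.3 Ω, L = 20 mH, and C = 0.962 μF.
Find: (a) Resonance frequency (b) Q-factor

Step 1 — Resonance condition Im(Z)=0 gives ω₀ = 1/√(LC).
Step 2 — ω₀ = 1/√(0.02·9.62e-07) = 7209 rad/s.
Step 3 — f₀ = ω₀/(2π) = 1147 Hz.
Step 4 — Series Q: Q = ω₀L/R = 7209·0.02/39.3 = 3.669.

(a) f₀ = 1147 Hz  (b) Q = 3.669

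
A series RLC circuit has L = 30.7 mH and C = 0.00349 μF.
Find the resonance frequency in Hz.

Step 1 — Resonance condition Im(Z)=0 gives ω₀ = 1/√(LC).
Step 2 — ω₀ = 1/√(0.0307·3.49e-09) = 9.661e+04 rad/s.
Step 3 — f₀ = ω₀/(2π) = 1.538e+04 Hz.

f₀ = 1.538e+04 Hz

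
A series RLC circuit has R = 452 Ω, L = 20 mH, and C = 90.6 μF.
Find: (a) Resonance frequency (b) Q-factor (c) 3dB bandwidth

Step 1 — Resonance: ω₀ = 1/√(LC) = 1/√(0.02·9.06e-05) = 742.9 rad/s.
Step 2 — f₀ = ω₀/(2π) = 118.2 Hz.
Step 3 — Series Q: Q = ω₀L/R = 742.9·0.02/452 = 0.03287.
Step 4 — Bandwidth: Δω = ω₀/Q = 2.26e+04 rad/s; BW = Δω/(2π) = 3597 Hz.

(a) f₀ = 118.2 Hz  (b) Q = 0.03287  (c) BW = 3597 Hz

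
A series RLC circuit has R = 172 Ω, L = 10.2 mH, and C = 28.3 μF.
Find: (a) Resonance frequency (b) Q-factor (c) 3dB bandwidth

Step 1 — Resonance condition Im(Z)=0 gives ω₀ = 1/√(LC).
Step 2 — ω₀ = 1/√(0.0102·2.83e-05) = 1861 rad/s.
Step 3 — f₀ = ω₀/(2π) = 296.2 Hz.
Step 4 — Series Q: Q = ω₀L/R = 1861·0.0102/172 = 0.1104.
Step 5 — 3dB bandwidth: Δω = ω₀/Q = 1.686e+04 rad/s; BW = Δω/(2π) = 2684 Hz.

(a) f₀ = 296.2 Hz  (b) Q = 0.1104  (c) BW = 2684 Hz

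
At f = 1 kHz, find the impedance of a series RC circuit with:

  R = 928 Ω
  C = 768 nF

Step 1 — Angular frequency: ω = 2π·f = 2π·1000 = 6283 rad/s.
Step 2 — Component impedances:
  R: Z = R = 928 Ω
  C: Z = 1/(jωC) = -j/(ω·C) = 0 - j207.2 Ω
Step 3 — Series combination: Z_total = R + C = 928 - j207.2 Ω = 950.9∠-12.6° Ω.

Z = 928 - j207.2 Ω = 950.9∠-12.6° Ω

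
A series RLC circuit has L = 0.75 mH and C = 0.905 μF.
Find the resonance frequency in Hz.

Step 1 — Resonance condition Im(Z)=0 gives ω₀ = 1/√(LC).
Step 2 — ω₀ = 1/√(0.00075·9.05e-07) = 3.838e+04 rad/s.
Step 3 — f₀ = ω₀/(2π) = 6109 Hz.

f₀ = 6109 Hz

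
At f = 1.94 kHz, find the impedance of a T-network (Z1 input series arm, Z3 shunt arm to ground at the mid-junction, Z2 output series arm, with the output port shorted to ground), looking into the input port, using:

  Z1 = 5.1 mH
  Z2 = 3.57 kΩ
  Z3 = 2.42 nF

Step 1 — Angular frequency: ω = 2π·f = 2π·1940 = 1.219e+04 rad/s.
Step 2 — Component impedances:
  Z1: Z = jωL = j·1.219e+04·0.0051 = 0 + j62.17 Ω
  Z2: Z = R = 3570 Ω
  Z3: Z = 1/(jωC) = -j/(ω·C) = 0 - j3.39e+04 Ω
Step 3 — With the output port shorted to ground, the output series arm Z2 runs from the junction to ground; the shunt arm Z3 also runs from the junction to ground. They appear in parallel: Z3 || Z2 = 3531 - j371.8 Ω.
Step 4 — Series with input arm Z1: Z_in = Z1 + (Z3 || Z2) = 3531 - j309.7 Ω = 3544∠-5.0° Ω.

Z = 3531 - j309.7 Ω = 3544∠-5.0° Ω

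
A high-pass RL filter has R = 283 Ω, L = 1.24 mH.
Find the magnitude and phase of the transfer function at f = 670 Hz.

Step 1 — Angular frequency: ω = 2π·670 = 4210 rad/s.
Step 2 — Transfer function: H(jω) = jωL/(R + jωL).
Step 3 — Numerator jωL = j·5.22; denominator R + jωL = 283 + j5.22.
Step 4 — H = 0.0003401 + j0.01844.
Step 5 — Magnitude: |H| = 0.01844 (-34.7 dB); phase: φ = 88.9°.

|H| = 0.01844 (-34.7 dB), φ = 88.9°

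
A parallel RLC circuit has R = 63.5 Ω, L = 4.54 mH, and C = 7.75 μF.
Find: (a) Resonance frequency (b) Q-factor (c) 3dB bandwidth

Step 1 — Resonance: ω₀ = 1/√(LC) = 1/√(0.00454·7.75e-06) = 5331 rad/s.
Step 2 — f₀ = ω₀/(2π) = 848.5 Hz.
Step 3 — Parallel Q: Q = R/(ω₀L) = 63.5/(5331·0.00454) = 2.624.
Step 4 — Bandwidth: Δω = ω₀/Q = 2032 rad/s; BW = Δω/(2π) = 323.4 Hz.

(a) f₀ = 848.5 Hz  (b) Q = 2.624  (c) BW = 323.4 Hz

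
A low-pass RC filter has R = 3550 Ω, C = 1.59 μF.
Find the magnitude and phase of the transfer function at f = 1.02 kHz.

Step 1 — Angular frequency: ω = 2π·1020 = 6409 rad/s.
Step 2 — Transfer function: H(jω) = 1/(1 + jωRC).
Step 3 — Denominator: 1 + jωRC = 1 + j·6409·3550·1.59e-06 = 1 + j36.17.
Step 4 — H = 0.0007636 - j0.02762.
Step 5 — Magnitude: |H| = 0.02763 (-31.2 dB); phase: φ = -88.4°.

|H| = 0.02763 (-31.2 dB), φ = -88.4°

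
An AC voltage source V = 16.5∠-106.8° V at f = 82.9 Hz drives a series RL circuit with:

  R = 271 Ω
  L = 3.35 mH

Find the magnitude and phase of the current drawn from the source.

Step 1 — Angular frequency: ω = 2π·f = 2π·82.9 = 520.9 rad/s.
Step 2 — Component impedances:
  R: Z = R = 271 Ω
  L: Z = jωL = j·520.9·0.00335 = 0 + j1.745 Ω
Step 3 — Series combination: Z_total = R + L = 271 + j1.745 Ω = 271∠0.4° Ω.
Step 4 — Source phasor: V = 16.5∠-106.8° V = -4.769 - j15.8 V.
Step 5 — Ohm's law: I = V / Z_total = (-4.769 - j15.8) / (271 + j1.745) = -0.01797 - j0.05817 A.
Step 6 — Convert to polar: |I| = 0.06088 A, ∠I = -107.2°.

I = 0.06088∠-107.2° A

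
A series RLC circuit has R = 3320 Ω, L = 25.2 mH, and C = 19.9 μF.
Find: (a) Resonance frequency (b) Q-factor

Step 1 — Resonance condition Im(Z)=0 gives ω₀ = 1/√(LC).
Step 2 — ω₀ = 1/√(0.0252·1.99e-05) = 1412 rad/s.
Step 3 — f₀ = ω₀/(2π) = 224.7 Hz.
Step 4 — Series Q: Q = ω₀L/R = 1412·0.0252/3320 = 0.01072.

(a) f₀ = 224.7 Hz  (b) Q = 0.01072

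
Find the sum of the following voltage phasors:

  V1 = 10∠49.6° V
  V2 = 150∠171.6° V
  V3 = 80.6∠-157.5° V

Step 1 — Convert each phasor to rectangular form:
  V1 = 10·(cos(49.6°) + j·sin(49.6°)) = 6.481 + j7.615 V
  V2 = 150·(cos(171.6°) + j·sin(171.6°)) = -148.4 + j21.91 V
  V3 = 80.6·(cos(-157.5°) + j·sin(-157.5°)) = -74.46 - j30.84 V
Step 2 — Sum components: V_total = -216.4 - j1.316 V.
Step 3 — Convert to polar: |V_total| = 216.4 V, ∠V_total = -179.7°.

V_total = 216.4∠-179.7° V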